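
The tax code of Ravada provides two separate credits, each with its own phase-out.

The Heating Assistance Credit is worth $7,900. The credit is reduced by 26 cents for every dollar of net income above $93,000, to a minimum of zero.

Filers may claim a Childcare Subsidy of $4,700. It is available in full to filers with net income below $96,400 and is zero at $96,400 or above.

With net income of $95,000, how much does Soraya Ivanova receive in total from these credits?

$12,080

Heating Assistance Credit: 26% of the $2,000 excess over $93,000 is $520; credit = $7,900 − $520 = $7,380.
Childcare Subsidy: $95,000 is below the $96,400 cutoff, so the full $4,700 applies.
Total: $7,380 + $4,700 = $12,080.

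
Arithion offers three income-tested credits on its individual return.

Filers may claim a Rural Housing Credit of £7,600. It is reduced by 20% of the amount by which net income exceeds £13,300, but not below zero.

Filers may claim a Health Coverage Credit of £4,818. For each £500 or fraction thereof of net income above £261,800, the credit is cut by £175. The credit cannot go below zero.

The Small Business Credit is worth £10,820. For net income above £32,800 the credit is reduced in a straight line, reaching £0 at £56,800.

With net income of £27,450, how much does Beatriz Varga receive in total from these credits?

Rural Housing Credit: 20% of the £14,150 excess over £13,300 is £2,830; credit = £7,600 − £2,830 = £4,770.
Health Coverage Credit: £27,450 is at or below the £261,800 threshold, so the full £4,818 applies.
Small Business Credit: £27,450 is at or below the £32,800 threshold, so the full £10,820 applies.
Total: £4,770 + £4,818 + £10,820 = £20,408.

£20,408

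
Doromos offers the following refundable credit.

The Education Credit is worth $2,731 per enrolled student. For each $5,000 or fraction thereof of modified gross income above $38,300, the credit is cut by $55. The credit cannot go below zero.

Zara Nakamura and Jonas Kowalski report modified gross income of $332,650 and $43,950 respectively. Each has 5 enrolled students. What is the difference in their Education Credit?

$3,135

Zara ($332,650): Education Credit: base = 5 × $2,731 = $13,655. income exceeds $38,300 by $294,350, which is 59 full-or-partial $5,000 increments; reduction = 59 × $55 = $3,245, leaving $10,410.
Jonas ($43,950): Education Credit: base = 5 × $2,731 = $13,655. income exceeds $38,300 by $5,650, which is 2 full-or-partial $5,000 increments; reduction = 2 × $55 = $110, leaving $13,545.
Difference: |$10,410 − $13,545| = $3,135.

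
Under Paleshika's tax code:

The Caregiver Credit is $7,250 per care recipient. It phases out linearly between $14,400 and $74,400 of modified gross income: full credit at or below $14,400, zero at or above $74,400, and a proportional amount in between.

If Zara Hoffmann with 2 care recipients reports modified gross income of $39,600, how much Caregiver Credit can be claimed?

Caregiver Credit: base = 2 × $7,250 = $14,500. $39,600 is $25,200 into a $60,000 phase-out range, leaving 34,800/60,000 of the credit: $14,500 × 34,800/60,000 = $8,410.

$8,410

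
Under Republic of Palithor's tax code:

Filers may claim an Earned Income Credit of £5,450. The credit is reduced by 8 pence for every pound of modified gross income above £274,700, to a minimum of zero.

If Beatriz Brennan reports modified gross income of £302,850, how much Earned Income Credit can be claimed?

Earned Income Credit: 8% of the £28,150 excess over £274,700 is £2,252; credit = £5,450 − £2,252 = £3,198.

£3,198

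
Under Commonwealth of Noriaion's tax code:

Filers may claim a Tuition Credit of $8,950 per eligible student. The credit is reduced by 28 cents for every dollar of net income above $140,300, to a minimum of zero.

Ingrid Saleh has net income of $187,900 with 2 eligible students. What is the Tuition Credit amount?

Tuition Credit: base = 2 × $8,950 = $17,900. 28% of the $47,600 excess over $140,300 is $13,328; credit = $17,900 − $13,328 = $4,572.

$4,572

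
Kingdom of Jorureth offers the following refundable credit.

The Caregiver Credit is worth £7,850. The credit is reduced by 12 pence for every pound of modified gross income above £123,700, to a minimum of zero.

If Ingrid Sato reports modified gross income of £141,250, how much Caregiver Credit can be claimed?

£5,744

Caregiver Credit: 12% of the £17,550 excess over £123,700 is £2,106; credit = £7,850 − £2,106 = £5,744.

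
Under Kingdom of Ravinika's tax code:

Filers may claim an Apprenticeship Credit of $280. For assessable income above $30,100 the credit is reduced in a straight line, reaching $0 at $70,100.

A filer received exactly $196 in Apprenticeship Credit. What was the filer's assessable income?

$196 is 196/280 of the full $280, so 84/280 of the $40,000 range has been used: income = $30,100 + $40,000 × 84/280 = $42,100.

$42,100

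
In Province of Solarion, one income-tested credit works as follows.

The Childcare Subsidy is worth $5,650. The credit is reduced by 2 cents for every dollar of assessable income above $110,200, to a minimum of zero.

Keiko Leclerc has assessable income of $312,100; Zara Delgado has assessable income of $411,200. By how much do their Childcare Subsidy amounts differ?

Keiko ($312,100): Childcare Subsidy: 2% of the $201,900 excess over $110,200 is $4,038; credit = $5,650 − $4,038 = $1,612.
Zara ($411,200): Childcare Subsidy: 2% of the $301,000 excess over $110,200 is $6,020 ≥ base, so the credit is $0.
Difference: |$1,612 − $0| = $1,612.

$1,612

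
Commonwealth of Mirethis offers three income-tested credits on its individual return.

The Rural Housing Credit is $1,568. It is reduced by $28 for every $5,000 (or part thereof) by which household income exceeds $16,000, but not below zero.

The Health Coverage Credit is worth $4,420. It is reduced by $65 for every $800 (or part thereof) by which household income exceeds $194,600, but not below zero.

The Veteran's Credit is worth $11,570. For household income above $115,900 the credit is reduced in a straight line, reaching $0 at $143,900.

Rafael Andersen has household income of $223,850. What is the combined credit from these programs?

$2,407

Rural Housing Credit: income exceeds $16,000 by $207,850, which is 42 full-or-partial $5,000 increments; reduction = 42 × $28 = $1,176, leaving $392.
Health Coverage Credit: income exceeds $194,600 by $29,250, which is 37 full-or-partial $800 increments; reduction = 37 × $65 = $2,405, leaving $2,015.
Veteran's Credit: $223,850 is at or above $143,900, so the credit is $0.
Total: $392 + $2,015 + $0 = $2,407.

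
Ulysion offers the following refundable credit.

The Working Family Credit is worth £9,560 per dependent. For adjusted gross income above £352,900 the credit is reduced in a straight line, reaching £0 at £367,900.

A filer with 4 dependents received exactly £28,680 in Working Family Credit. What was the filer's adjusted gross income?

Full credit = 4 × £9,560 = £38,240.
£28,680 is 28,680/38,240 of the full £38,240, so 9,560/38,240 of the £15,000 range has been used: income = £352,900 + £15,000 × 9,560/38,240 = £356,650.

£356,650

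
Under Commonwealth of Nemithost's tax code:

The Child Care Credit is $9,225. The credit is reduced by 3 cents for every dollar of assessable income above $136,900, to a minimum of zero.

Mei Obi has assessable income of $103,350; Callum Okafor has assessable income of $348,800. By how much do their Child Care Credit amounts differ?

Mei ($103,350): Child Care Credit: $103,350 is at or below the $136,900 threshold, so the full $9,225 applies.
Callum ($348,800): Child Care Credit: 3% of the $211,900 excess over $136,900 is $6,357; credit = $9,225 − $6,357 = $2,868.
Difference: |$9,225 − $2,868| = $6,357.

$6,357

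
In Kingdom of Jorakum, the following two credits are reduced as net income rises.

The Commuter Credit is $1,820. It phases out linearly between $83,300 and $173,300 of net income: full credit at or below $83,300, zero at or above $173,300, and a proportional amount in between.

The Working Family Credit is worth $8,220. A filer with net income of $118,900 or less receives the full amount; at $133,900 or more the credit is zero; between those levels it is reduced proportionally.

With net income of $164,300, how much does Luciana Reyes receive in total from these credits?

$182

Commuter Credit: $164,300 is $81,000 into a $90,000 phase-out range, leaving 9,000/90,000 of the credit: $1,820 × 9,000/90,000 = $182.
Working Family Credit: $164,300 is at or above $133,900, so the credit is $0.
Total: $182 + $0 = $182.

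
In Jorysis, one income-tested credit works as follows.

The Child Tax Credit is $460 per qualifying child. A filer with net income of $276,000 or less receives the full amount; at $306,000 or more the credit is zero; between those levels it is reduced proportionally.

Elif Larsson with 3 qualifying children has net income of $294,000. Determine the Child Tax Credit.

Child Tax Credit: base = 3 × $460 = $1,380. $294,000 is $18,000 into a $30,000 phase-out range, leaving 12,000/30,000 of the credit: $1,380 × 12,000/30,000 = $552.

$552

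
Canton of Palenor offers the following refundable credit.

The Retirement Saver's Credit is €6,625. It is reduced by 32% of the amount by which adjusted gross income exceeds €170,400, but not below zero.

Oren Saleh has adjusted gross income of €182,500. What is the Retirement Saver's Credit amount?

Retirement Saver's Credit: 32% of the €12,100 excess over €170,400 is €3,872; credit = €6,625 − €3,872 = €2,753.

€2,753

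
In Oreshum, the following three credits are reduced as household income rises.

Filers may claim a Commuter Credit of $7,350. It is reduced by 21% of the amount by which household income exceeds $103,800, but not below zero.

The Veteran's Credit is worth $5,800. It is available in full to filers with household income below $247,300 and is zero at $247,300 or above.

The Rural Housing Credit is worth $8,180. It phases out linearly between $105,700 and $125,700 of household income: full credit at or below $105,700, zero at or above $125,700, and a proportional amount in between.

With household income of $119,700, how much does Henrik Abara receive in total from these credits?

$12,265

Commuter Credit: 21% of the $15,900 excess over $103,800 is $3,339; credit = $7,350 − $3,339 = $4,011.
Veteran's Credit: $119,700 is below the $247,300 cutoff, so the full $5,800 applies.
Rural Housing Credit: $119,700 is $14,000 into a $20,000 phase-out range, leaving 6,000/20,000 of the credit: $8,180 × 6,000/20,000 = $2,454.
Total: $4,011 + $5,800 + $2,454 = $12,265.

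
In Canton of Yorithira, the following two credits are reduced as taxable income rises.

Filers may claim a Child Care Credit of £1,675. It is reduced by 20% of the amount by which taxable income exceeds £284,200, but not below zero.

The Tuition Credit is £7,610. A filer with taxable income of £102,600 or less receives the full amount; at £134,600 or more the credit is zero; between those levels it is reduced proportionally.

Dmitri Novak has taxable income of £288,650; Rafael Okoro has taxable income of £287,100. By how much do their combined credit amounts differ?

£310

Dmitri (£288,650): Child Care Credit: 20% of the £4,450 excess over £284,200 is £890; credit = £1,675 − £890 = £785. Tuition Credit: £288,650 is at or above £134,600, so the credit is £0. total £785 + £0 = £785
Rafael (£287,100): Child Care Credit: 20% of the £2,900 excess over £284,200 is £580; credit = £1,675 − £580 = £1,095. Tuition Credit: £287,100 is at or above £134,600, so the credit is £0. total £1,095 + £0 = £1,095
Difference: |£785 − £1,095| = £310.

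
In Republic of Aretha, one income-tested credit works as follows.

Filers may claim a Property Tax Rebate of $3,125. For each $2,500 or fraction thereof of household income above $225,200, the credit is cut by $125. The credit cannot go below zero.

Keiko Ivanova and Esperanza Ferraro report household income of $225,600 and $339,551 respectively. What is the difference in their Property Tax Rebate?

$3,000

Keiko ($225,600): Property Tax Rebate: income exceeds $225,200 by $400, which is 1 full-or-partial $2,500 increment; reduction = 1 × $125 = $125, leaving $3,000.
Esperanza ($339,551): Property Tax Rebate: income exceeds $225,200 by $114,351 → 46 increments × $125 = $5,750 ≥ base, so the credit is $0.
Difference: |$3,000 − $0| = $3,000.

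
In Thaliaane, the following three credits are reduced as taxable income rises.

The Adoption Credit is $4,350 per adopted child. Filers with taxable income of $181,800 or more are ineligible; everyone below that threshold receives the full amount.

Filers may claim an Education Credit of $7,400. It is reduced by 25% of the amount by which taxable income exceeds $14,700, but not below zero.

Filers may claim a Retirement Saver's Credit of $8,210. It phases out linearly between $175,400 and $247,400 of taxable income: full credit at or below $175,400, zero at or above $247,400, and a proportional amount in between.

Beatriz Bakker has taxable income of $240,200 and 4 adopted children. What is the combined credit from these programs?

Adoption Credit: base = 4 × $4,350 = $17,400. $240,200 meets or exceeds the $181,800 cutoff, so the credit is $0.
Education Credit: 25% of the $225,500 excess over $14,700 is $56,375 ≥ base, so the credit is $0.
Retirement Saver's Credit: $240,200 is $64,800 into a $72,000 phase-out range, leaving 7,200/72,000 of the credit: $8,210 × 7,200/72,000 = $821.
Total: $0 + $0 + $821 = $821.

$821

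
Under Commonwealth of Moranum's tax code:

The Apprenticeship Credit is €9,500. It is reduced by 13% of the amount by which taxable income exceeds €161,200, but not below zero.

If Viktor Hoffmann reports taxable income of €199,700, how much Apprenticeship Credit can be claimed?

Apprenticeship Credit: 13% of the €38,500 excess over €161,200 is €5,005; credit = €9,500 − €5,005 = €4,495.

€4,495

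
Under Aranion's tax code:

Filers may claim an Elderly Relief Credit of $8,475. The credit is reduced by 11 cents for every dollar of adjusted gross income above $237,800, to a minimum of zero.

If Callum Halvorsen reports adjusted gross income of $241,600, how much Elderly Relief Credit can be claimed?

Elderly Relief Credit: 11% of the $3,800 excess over $237,800 is $418; credit = $8,475 − $418 = $8,057.

$8,057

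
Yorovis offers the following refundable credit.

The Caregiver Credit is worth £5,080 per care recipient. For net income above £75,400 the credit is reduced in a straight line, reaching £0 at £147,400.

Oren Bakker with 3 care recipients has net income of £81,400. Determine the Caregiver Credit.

Caregiver Credit: base = 3 × £5,080 = £15,240. £81,400 is £6,000 into a £72,000 phase-out range, leaving 66,000/72,000 of the credit: £15,240 × 66,000/72,000 = £13,970.

£13,970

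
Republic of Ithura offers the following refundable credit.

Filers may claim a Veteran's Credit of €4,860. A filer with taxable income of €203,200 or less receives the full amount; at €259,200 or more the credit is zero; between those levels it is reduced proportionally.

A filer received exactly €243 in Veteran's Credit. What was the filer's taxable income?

€256,400

€243 is 243/4,860 of the full €4,860, so 4,617/4,860 of the €56,000 range has been used: income = €203,200 + €56,000 × 4,617/4,860 = €256,400.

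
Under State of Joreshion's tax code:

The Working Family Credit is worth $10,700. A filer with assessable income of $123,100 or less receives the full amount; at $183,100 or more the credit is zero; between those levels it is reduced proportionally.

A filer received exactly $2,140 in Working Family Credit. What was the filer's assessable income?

$2,140 is 2,140/10,700 of the full $10,700, so 8,560/10,700 of the $60,000 range has been used: income = $123,100 + $60,000 × 8,560/10,700 = $171,100.

$171,100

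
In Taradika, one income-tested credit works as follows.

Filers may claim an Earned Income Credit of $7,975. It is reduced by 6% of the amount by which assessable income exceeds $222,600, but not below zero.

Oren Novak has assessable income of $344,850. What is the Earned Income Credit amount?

Earned Income Credit: 6% of the $122,250 excess over $222,600 is $7,335; credit = $7,975 − $7,335 = $640.

$640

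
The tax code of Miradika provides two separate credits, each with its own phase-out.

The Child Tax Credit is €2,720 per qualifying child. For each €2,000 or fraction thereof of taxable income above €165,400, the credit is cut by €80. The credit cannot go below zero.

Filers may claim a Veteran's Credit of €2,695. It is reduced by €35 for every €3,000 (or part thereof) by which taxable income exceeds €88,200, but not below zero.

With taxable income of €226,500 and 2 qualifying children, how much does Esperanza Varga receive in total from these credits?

€4,010

Child Tax Credit: base = 2 × €2,720 = €5,440. income exceeds €165,400 by €61,100, which is 31 full-or-partial €2,000 increments; reduction = 31 × €80 = €2,480, leaving €2,960.
Veteran's Credit: income exceeds €88,200 by €138,300, which is 47 full-or-partial €3,000 increments; reduction = 47 × €35 = €1,645, leaving €1,050.
Total: €2,960 + €1,050 = €4,010.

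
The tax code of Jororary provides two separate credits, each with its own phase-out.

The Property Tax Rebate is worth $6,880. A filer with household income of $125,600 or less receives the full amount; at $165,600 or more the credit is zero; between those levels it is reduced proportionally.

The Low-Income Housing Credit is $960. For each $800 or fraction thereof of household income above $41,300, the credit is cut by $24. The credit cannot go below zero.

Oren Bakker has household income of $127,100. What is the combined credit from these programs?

Property Tax Rebate: $127,100 is $1,500 into a $40,000 phase-out range, leaving 38,500/40,000 of the credit: $6,880 × 38,500/40,000 = $6,622.
Low-Income Housing Credit: income exceeds $41,300 by $85,800 → 108 increments × $24 = $2,592 ≥ base, so the credit is $0.
Total: $6,622 + $0 = $6,622.

$6,622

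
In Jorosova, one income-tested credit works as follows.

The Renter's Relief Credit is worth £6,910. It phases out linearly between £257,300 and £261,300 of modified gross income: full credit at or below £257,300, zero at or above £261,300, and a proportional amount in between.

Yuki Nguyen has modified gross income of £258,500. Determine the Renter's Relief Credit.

£4,837

Renter's Relief Credit: £258,500 is £1,200 into a £4,000 phase-out range, leaving 2,800/4,000 of the credit: £6,910 × 2,800/4,000 = £4,837.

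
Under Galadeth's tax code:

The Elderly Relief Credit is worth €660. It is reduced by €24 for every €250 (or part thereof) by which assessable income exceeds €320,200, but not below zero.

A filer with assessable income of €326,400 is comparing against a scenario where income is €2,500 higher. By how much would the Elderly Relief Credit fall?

At €326,400 — income exceeds €320,200 by €6,200, which is 25 full-or-partial €250 increments; reduction = 25 × €24 = €600, leaving €60.
At €328,900 — income exceeds €320,200 by €8,700 → 35 increments × €24 = €840 ≥ base, so the credit is €0.
Lost: €60 − €0 = €60.

€60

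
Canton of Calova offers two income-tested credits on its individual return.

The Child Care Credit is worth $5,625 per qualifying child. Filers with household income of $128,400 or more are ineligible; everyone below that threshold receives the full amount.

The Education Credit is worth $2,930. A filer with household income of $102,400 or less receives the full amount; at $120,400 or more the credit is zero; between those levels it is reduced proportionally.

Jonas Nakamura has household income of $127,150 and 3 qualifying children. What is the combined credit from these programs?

Child Care Credit: base = 3 × $5,625 = $16,875. $127,150 is below the $128,400 cutoff, so the full $16,875 applies.
Education Credit: $127,150 is at or above $120,400, so the credit is $0.
Total: $16,875 + $0 = $16,875.

$16,875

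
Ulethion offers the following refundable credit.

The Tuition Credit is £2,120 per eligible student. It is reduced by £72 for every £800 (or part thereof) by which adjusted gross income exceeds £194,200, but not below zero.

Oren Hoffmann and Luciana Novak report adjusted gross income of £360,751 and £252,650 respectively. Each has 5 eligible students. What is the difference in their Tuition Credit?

Oren (£360,751): Tuition Credit: base = 5 × £2,120 = £10,600. income exceeds £194,200 by £166,551 → 209 increments × £72 = £15,048 ≥ base, so the credit is £0.
Luciana (£252,650): Tuition Credit: base = 5 × £2,120 = £10,600. income exceeds £194,200 by £58,450, which is 74 full-or-partial £800 increments; reduction = 74 × £72 = £5,328, leaving £5,272.
Difference: |£0 − £5,272| = £5,272.

£5,272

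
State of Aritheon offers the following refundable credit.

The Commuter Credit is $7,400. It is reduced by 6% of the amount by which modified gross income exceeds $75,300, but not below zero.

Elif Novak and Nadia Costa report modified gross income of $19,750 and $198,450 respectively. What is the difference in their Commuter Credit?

Elif ($19,750): Commuter Credit: $19,750 is at or below the $75,300 threshold, so the full $7,400 applies.
Nadia ($198,450): Commuter Credit: 6% of the $123,150 excess over $75,300 is $7,389; credit = $7,400 − $7,389 = $11.
Difference: |$7,400 − $11| = $7,389.

$7,389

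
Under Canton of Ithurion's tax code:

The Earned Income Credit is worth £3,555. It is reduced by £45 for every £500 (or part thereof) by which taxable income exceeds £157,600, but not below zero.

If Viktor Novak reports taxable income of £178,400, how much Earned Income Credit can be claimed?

Earned Income Credit: income exceeds £157,600 by £20,800, which is 42 full-or-partial £500 increments; reduction = 42 × £45 = £1,890, leaving £1,665.

£1,665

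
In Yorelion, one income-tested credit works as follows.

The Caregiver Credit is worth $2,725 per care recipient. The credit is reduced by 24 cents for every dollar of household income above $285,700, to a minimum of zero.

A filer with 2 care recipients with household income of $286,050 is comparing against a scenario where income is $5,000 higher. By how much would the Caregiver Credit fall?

$1,200

At $286,050 — base = 2 × $2,725 = $5,450. 24% of the $350 excess over $285,700 is $84; credit = $5,450 − $84 = $5,366.
At $291,050 — base = 2 × $2,725 = $5,450. 24% of the $5,350 excess over $285,700 is $1,284; credit = $5,450 − $1,284 = $4,166.
Lost: $5,366 − $4,166 = $1,200.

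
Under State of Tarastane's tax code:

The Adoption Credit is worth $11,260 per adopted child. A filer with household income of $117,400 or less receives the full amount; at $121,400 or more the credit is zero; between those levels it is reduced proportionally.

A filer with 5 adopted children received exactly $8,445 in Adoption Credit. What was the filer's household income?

$120,800

Full credit = 5 × $11,260 = $56,300.
$8,445 is 8,445/56,300 of the full $56,300, so 47,855/56,300 of the $4,000 range has been used: income = $117,400 + $4,000 × 47,855/56,300 = $120,800.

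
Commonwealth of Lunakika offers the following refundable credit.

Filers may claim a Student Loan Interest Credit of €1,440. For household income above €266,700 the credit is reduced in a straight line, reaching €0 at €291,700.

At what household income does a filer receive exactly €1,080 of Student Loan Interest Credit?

€272,950

€1,080 is 1,080/1,440 of the full €1,440, so 360/1,440 of the €25,000 range has been used: income = €266,700 + €25,000 × 360/1,440 = €272,950.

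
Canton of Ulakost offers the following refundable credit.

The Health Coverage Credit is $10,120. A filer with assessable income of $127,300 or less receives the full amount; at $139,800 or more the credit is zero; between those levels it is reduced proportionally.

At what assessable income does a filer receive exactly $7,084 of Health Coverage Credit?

$7,084 is 7,084/10,120 of the full $10,120, so 3,036/10,120 of the $12,500 range has been used: income = $127,300 + $12,500 × 3,036/10,120 = $131,050.

$131,050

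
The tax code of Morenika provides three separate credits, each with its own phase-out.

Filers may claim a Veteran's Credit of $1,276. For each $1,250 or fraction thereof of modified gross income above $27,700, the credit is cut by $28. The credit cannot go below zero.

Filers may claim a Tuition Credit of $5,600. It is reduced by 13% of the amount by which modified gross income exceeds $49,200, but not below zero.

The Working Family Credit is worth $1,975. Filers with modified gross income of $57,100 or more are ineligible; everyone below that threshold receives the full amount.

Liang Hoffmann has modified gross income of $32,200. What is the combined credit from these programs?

$8,739

Veteran's Credit: income exceeds $27,700 by $4,500, which is 4 full-or-partial $1,250 increments; reduction = 4 × $28 = $112, leaving $1,164.
Tuition Credit: $32,200 is at or below the $49,200 threshold, so the full $5,600 applies.
Working Family Credit: $32,200 is below the $57,100 cutoff, so the full $1,975 applies.
Total: $1,164 + $5,600 + $1,975 = $8,739.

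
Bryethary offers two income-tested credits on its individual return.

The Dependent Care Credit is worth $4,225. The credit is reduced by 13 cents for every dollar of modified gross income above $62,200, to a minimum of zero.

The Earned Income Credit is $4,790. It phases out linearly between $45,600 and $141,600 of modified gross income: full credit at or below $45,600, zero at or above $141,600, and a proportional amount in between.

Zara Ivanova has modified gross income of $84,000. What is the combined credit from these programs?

Dependent Care Credit: 13% of the $21,800 excess over $62,200 is $2,834; credit = $4,225 − $2,834 = $1,391.
Earned Income Credit: $84,000 is $38,400 into a $96,000 phase-out range, leaving 57,600/96,000 of the credit: $4,790 × 57,600/96,000 = $2,874.
Total: $1,391 + $2,874 = $4,265.

$4,265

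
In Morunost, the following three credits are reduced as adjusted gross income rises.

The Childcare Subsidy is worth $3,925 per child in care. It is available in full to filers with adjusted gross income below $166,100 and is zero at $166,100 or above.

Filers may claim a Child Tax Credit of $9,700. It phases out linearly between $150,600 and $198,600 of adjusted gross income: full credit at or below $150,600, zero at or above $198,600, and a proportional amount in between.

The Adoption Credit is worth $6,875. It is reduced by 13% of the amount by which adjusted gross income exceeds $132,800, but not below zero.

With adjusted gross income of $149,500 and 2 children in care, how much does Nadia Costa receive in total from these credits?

$22,254

Childcare Subsidy: base = 2 × $3,925 = $7,850. $149,500 is below the $166,100 cutoff, so the full $7,850 applies.
Child Tax Credit: $149,500 is at or below the $150,600 threshold, so the full $9,700 applies.
Adoption Credit: 13% of the $16,700 excess over $132,800 is $2,171; credit = $6,875 − $2,171 = $4,704.
Total: $7,850 + $9,700 + $4,704 = $22,254.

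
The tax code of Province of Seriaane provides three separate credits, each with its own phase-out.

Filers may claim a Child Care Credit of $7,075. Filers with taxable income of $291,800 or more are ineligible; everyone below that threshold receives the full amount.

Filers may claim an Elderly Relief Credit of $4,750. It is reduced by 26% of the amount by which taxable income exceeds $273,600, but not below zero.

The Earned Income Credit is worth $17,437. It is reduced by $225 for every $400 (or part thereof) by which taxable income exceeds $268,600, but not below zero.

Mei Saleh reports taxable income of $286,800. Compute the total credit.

Child Care Credit: $286,800 is below the $291,800 cutoff, so the full $7,075 applies.
Elderly Relief Credit: 26% of the $13,200 excess over $273,600 is $3,432; credit = $4,750 − $3,432 = $1,318.
Earned Income Credit: income exceeds $268,600 by $18,200, which is 46 full-or-partial $400 increments; reduction = 46 × $225 = $10,350, leaving $7,087.
Total: $7,075 + $1,318 + $7,087 = $15,480.

$15,480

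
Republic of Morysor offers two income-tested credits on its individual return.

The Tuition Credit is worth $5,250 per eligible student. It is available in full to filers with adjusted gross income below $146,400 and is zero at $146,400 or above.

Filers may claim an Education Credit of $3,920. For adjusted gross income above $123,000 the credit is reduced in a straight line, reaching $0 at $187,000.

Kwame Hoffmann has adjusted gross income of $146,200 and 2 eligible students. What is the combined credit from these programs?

$12,999

Tuition Credit: base = 2 × $5,250 = $10,500. $146,200 is below the $146,400 cutoff, so the full $10,500 applies.
Education Credit: $146,200 is $23,200 into a $64,000 phase-out range, leaving 40,800/64,000 of the credit: $3,920 × 40,800/64,000 = $2,499.
Total: $10,500 + $2,499 = $12,999.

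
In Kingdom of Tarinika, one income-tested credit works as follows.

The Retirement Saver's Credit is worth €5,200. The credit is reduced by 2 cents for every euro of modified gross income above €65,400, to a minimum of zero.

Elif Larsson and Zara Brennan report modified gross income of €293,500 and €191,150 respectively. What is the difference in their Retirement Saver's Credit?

€2,047

Elif (€293,500): Retirement Saver's Credit: 2% of the €228,100 excess over €65,400 is €4,562; credit = €5,200 − €4,562 = €638.
Zara (€191,150): Retirement Saver's Credit: 2% of the €125,750 excess over €65,400 is €2,515; credit = €5,200 − €2,515 = €2,685.
Difference: |€638 − €2,685| = €2,047.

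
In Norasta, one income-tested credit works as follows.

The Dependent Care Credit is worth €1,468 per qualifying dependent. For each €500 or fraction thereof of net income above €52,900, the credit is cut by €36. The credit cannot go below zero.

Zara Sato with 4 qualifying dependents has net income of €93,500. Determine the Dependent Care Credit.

€2,920

Dependent Care Credit: base = 4 × €1,468 = €5,872. income exceeds €52,900 by €40,600, which is 82 full-or-partial €500 increments; reduction = 82 × €36 = €2,952, leaving €2,920.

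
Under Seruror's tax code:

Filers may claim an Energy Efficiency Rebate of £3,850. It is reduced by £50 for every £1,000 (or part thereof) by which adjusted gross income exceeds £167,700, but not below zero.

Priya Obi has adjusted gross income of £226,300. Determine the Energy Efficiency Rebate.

Energy Efficiency Rebate: income exceeds £167,700 by £58,600, which is 59 full-or-partial £1,000 increments; reduction = 59 × £50 = £2,950, leaving £900.

£900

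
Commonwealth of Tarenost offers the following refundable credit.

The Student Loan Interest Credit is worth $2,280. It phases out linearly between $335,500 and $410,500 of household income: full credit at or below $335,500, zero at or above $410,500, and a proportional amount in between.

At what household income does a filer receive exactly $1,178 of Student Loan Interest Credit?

$1,178 is 1,178/2,280 of the full $2,280, so 1,102/2,280 of the $75,000 range has been used: income = $335,500 + $75,000 × 1,102/2,280 = $371,750.

$371,750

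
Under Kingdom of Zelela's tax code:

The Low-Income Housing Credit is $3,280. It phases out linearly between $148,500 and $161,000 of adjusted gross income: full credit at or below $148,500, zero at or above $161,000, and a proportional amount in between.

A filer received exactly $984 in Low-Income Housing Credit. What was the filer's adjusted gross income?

$984 is 984/3,280 of the full $3,280, so 2,296/3,280 of the $12,500 range has been used: income = $148,500 + $12,500 × 2,296/3,280 = $157,250.

$157,250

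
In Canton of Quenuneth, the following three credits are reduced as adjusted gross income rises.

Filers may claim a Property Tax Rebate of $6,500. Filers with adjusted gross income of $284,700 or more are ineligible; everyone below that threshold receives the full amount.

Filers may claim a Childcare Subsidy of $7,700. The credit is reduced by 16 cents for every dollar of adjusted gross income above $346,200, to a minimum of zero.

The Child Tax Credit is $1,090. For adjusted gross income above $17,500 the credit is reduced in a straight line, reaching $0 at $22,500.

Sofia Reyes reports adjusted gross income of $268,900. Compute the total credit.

Property Tax Rebate: $268,900 is below the $284,700 cutoff, so the full $6,500 applies.
Childcare Subsidy: $268,900 is at or below the $346,200 threshold, so the full $7,700 applies.
Child Tax Credit: $268,900 is at or above $22,500, so the credit is $0.
Total: $6,500 + $7,700 + $0 = $14,200.

$14,200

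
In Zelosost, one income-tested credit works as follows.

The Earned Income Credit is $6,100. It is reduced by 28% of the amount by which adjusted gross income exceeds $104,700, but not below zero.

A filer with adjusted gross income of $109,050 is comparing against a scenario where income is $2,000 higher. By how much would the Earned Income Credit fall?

At $109,050 — 28% of the $4,350 excess over $104,700 is $1,218; credit = $6,100 − $1,218 = $4,882.
At $111,050 — 28% of the $6,350 excess over $104,700 is $1,778; credit = $6,100 − $1,778 = $4,322.
Lost: $4,882 − $4,322 = $560.

$560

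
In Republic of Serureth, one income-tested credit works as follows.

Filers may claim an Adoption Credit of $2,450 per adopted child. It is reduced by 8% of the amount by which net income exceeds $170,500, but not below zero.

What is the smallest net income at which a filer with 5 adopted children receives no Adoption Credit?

Full credit = 5 × $2,450 = $12,250.
The credit falls by 8% of each dollar above $170,500, so it reaches zero when the excess is $12,250 / 8% = $153,125: income = $170,500 + $153,125 = $323,625.

$323,625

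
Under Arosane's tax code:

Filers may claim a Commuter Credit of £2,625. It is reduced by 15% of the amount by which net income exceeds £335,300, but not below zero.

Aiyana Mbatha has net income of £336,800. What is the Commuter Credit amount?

Commuter Credit: 15% of the £1,500 excess over £335,300 is £225; credit = £2,625 − £225 = £2,400.

£2,400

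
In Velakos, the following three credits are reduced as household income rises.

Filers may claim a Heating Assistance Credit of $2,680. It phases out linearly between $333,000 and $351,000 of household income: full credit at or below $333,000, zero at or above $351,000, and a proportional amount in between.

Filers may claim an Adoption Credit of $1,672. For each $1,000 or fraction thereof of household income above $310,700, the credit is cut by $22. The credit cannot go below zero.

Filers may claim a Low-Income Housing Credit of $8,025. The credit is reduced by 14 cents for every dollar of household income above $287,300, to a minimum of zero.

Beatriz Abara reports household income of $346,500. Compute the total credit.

$1,550

Heating Assistance Credit: $346,500 is $13,500 into a $18,000 phase-out range, leaving 4,500/18,000 of the credit: $2,680 × 4,500/18,000 = $670.
Adoption Credit: income exceeds $310,700 by $35,800, which is 36 full-or-partial $1,000 increments; reduction = 36 × $22 = $792, leaving $880.
Low-Income Housing Credit: 14% of the $59,200 excess over $287,300 is $8,288 ≥ base, so the credit is $0.
Total: $670 + $880 + $0 = $1,550.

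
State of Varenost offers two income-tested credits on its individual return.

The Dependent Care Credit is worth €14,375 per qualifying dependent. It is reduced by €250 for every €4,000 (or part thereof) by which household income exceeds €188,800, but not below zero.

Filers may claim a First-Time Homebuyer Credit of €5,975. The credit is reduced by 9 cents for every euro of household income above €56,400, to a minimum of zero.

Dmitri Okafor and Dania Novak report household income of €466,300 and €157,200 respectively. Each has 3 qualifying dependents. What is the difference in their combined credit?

Dmitri (€466,300): Dependent Care Credit: base = 3 × €14,375 = €43,125. income exceeds €188,800 by €277,500, which is 70 full-or-partial €4,000 increments; reduction = 70 × €250 = €17,500, leaving €25,625. First-Time Homebuyer Credit: 9% of the €409,900 excess over €56,400 is €36,891 ≥ base, so the credit is €0. total €25,625 + €0 = €25,625
Dania (€157,200): Dependent Care Credit: base = 3 × €14,375 = €43,125. €157,200 is at or below the €188,800 threshold, so the full €43,125 applies. First-Time Homebuyer Credit: 9% of the €100,800 excess over €56,400 is €9,072 ≥ base, so the credit is €0. total €43,125 + €0 = €43,125
Difference: |€25,625 − €43,125| = €17,500.

€17,500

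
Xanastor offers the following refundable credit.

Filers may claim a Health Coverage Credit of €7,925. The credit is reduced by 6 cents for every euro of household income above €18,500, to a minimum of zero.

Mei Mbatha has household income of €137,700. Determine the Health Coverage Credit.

€773

Health Coverage Credit: 6% of the €119,200 excess over €18,500 is €7,152; credit = €7,925 − €7,152 = €773.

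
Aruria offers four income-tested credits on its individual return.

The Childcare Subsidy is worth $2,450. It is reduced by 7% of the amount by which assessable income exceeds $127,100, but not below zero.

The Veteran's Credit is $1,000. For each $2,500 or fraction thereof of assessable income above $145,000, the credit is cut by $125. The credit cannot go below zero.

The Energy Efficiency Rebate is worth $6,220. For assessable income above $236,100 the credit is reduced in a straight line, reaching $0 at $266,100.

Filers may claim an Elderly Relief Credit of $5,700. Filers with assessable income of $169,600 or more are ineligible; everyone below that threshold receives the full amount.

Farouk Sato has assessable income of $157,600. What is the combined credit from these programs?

Childcare Subsidy: 7% of the $30,500 excess over $127,100 is $2,135; credit = $2,450 − $2,135 = $315.
Veteran's Credit: income exceeds $145,000 by $12,600, which is 6 full-or-partial $2,500 increments; reduction = 6 × $125 = $750, leaving $250.
Energy Efficiency Rebate: $157,600 is at or below the $236,100 threshold, so the full $6,220 applies.
Elderly Relief Credit: $157,600 is below the $169,600 cutoff, so the full $5,700 applies.
Total: $315 + $250 + $6,220 + $5,700 = $12,485.

$12,485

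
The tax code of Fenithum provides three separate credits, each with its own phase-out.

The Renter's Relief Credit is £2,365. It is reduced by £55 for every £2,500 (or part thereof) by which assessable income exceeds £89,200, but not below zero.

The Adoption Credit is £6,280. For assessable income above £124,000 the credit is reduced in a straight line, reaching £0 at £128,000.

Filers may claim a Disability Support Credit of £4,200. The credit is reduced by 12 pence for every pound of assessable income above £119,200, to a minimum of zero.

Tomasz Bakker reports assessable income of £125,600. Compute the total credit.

£8,740

Renter's Relief Credit: income exceeds £89,200 by £36,400, which is 15 full-or-partial £2,500 increments; reduction = 15 × £55 = £825, leaving £1,540.
Adoption Credit: £125,600 is £1,600 into a £4,000 phase-out range, leaving 2,400/4,000 of the credit: £6,280 × 2,400/4,000 = £3,768.
Disability Support Credit: 12% of the £6,400 excess over £119,200 is £768; credit = £4,200 − £768 = £3,432.
Total: £1,540 + £3,768 + £3,432 = £8,740.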